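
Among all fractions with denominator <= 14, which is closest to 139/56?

5/2

Expand x = 139/56 as a continued fraction with the Euclidean algorithm:
  139 = 2*56 + 27, so a_0 = 2.
  56 = 2*27 + 2, so a_1 = 2.
  27 = 13*2 + 1, so a_2 = 13.
  2 = 2*1 + 0, so a_3 = 2.
so x = [2; 2, 13, 2].
Convergents (p_i = a_i*p_{i-1} + p_{i-2}, q_i = a_i*q_{i-1} + q_{i-2} with p_{-2}=0, p_{-1}=1, q_{-2}=1, q_{-1}=0), until the denominator exceeds 14:
  i=0: a_0=2, p_0 = 2*1 + 0 = 2, q_0 = 2*0 + 1 = 1.
  i=1: a_1=2, p_1 = 2*2 + 1 = 5, q_1 = 2*1 + 0 = 2.
  i=2: a_2=13, p_2 = 13*5 + 2 = 67, q_2 = 13*2 + 1 = 27.
q_2 = 27 > 14, so the last convergent with denominator <= 14 is p_1/q_1 = 5/2.
The closest fraction with denominator <= 14 is either p_1/q_1 or the intermediate fraction (k*p_1 + p_0)/(k*q_1 + q_0) with the largest k >= 1 whose denominator stays <= 14; these approach x as k grows, and every other convergent or intermediate fraction in range is farther away.
Largest k: floor((14 - q_0)/q_1) = floor((14 - 1)/2) = 6.
That gives (6*5 + 2)/(6*2 + 1) = 32/13.
Compare the errors: |x - 5/2| = |139*2 - 5*56|/(56*2) = 2/112, and |x - 32/13| = |139*13 - 32*56|/(56*13) = 15/728.
Cross-multiplying, 2*728 = 1456 < 1680 = 15*112, so 2/112 is smaller: the convergent 5/2 is closer to x than 32/13.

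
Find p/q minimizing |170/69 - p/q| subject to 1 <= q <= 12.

Expand x = 170/69 as a continued fraction with the Euclidean algorithm:
  170 = 2*69 + 32, so a_0 = 2.
  69 = 2*32 + 5, so a_1 = 2.
  32 = 6*5 + 2, so a_2 = 6.
  5 = 2*2 + 1, so a_3 = 2.
  2 = 2*1 + 0, so a_4 = 2.
so x = [2; 2, 6, 2, 2].
Convergents (p_i = a_i*p_{i-1} + p_{i-2}, q_i = a_i*q_{i-1} + q_{i-2} with p_{-2}=0, p_{-1}=1, q_{-2}=1, q_{-1}=0), until the denominator exceeds 12:
  i=0: a_0=2, p_0 = 2*1 + 0 = 2, q_0 = 2*0 + 1 = 1.
  i=1: a_1=2, p_1 = 2*2 + 1 = 5, q_1 = 2*1 + 0 = 2.
  i=2: a_2=6, p_2 = 6*5 + 2 = 32, q_2 = 6*2 + 1 = 13.
q_2 = 13 > 12, so the last convergent with denominator <= 12 is p_1/q_1 = 5/2.
The closest fraction with denominator <= 12 is either p_1/q_1 or the intermediate fraction (k*p_1 + p_0)/(k*q_1 + q_0) with the largest k >= 1 whose denominator stays <= 12; these approach x as k grows, and every other convergent or intermediate fraction in range is farther away.
Largest k: floor((12 - q_0)/q_1) = floor((12 - 1)/2) = 5.
That gives (5*5 + 2)/(5*2 + 1) = 27/11.
Compare the errors: |x - 5/2| = |170*2 - 5*69|/(69*2) = 5/138, and |x - 27/11| = |170*11 - 27*69|/(69*11) = 7/759.
Cross-multiplying, 7*138 = 966 < 3795 = 5*759, so 7/759 is smaller: the intermediate fraction 27/11 is closer to x than 5/2.

27/11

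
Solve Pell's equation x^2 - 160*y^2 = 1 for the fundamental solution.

(x, y) = (721, 57)

First expand sqrt(160) as a continued fraction. With x_i = (sqrt(160) + m_i)/d_i and (m_0, d_0) = (0, 1): a_0 = floor(sqrt(160)) = 12, since 12^2 = 144 <= 160 < 169 = 13^2.
Iterate m_{i+1} = d_i*a_i - m_i, d_{i+1} = (160 - m_{i+1}^2)/d_i, a_{i+1} = floor((a_0 + m_{i+1})/d_{i+1}):
  m_1 = 1*12 - 0 = 12, d_1 = (160 - 12^2)/1 = 16/1 = 16, a_1 = floor((12 + 12)/16) = 1.
  m_2 = 16*1 - 12 = 4, d_2 = (160 - 4^2)/16 = 144/16 = 9, a_2 = floor((12 + 4)/9) = 1.
  m_3 = 9*1 - 4 = 5, d_3 = (160 - 5^2)/9 = 135/9 = 15, a_3 = floor((12 + 5)/15) = 1.
  m_4 = 15*1 - 5 = 10, d_4 = (160 - 10^2)/15 = 60/15 = 4, a_4 = floor((12 + 10)/4) = 5.
  m_5 = 4*5 - 10 = 10, d_5 = (160 - 10^2)/4 = 60/4 = 15, a_5 = floor((12 + 10)/15) = 1.
  m_6 = 15*1 - 10 = 5, d_6 = (160 - 5^2)/15 = 135/15 = 9, a_6 = floor((12 + 5)/9) = 1.
  m_7 = 9*1 - 5 = 4, d_7 = (160 - 4^2)/9 = 144/9 = 16, a_7 = floor((12 + 4)/16) = 1.
  m_8 = 16*1 - 4 = 12, d_8 = (160 - 12^2)/16 = 16/16 = 1, a_8 = floor((12 + 12)/1) = 24.
  m_9 = 1*24 - 12 = 12, d_9 = (160 - 12^2)/1 = 16/1 = 16: (m_9, d_9) = (m_1, d_1) = (12, 16), so from here the quotients repeat a_1, ..., a_8; the period length is 8.
So sqrt(160) = [12; (1, 1, 1, 5, 1, 1, 1, 24)] with period length k = 8.
k is even, so the fundamental solution of x^2 - 160y^2 = 1 is (p_{k-1}, q_{k-1}) = (p_7, q_7); compute convergents through index 7.
Convergents (p_i = a_i*p_{i-1} + p_{i-2}, q_i = a_i*q_{i-1} + q_{i-2} with p_{-2}=0, p_{-1}=1, q_{-2}=1, q_{-1}=0):
  i=0: a_0=12, p_0 = 12*1 + 0 = 12, q_0 = 12*0 + 1 = 1.
  i=1: a_1=1, p_1 = 1*12 + 1 = 13, q_1 = 1*1 + 0 = 1.
  i=2: a_2=1, p_2 = 1*13 + 12 = 25, q_2 = 1*1 + 1 = 2.
  i=3: a_3=1, p_3 = 1*25 + 13 = 38, q_3 = 1*2 + 1 = 3.
  i=4: a_4=5, p_4 = 5*38 + 25 = 215, q_4 = 5*3 + 2 = 17.
  i=5: a_5=1, p_5 = 1*215 + 38 = 253, q_5 = 1*17 + 3 = 20.
  i=6: a_6=1, p_6 = 1*253 + 215 = 468, q_6 = 1*20 + 17 = 37.
  i=7: a_7=1, p_7 = 1*468 + 253 = 721, q_7 = 1*37 + 20 = 57.
Check: 721^2 - 160*57^2 = 519841 - 519840 = 1, so (x, y) = (721, 57) solves the equation, and by the theorem it is the least positive solution.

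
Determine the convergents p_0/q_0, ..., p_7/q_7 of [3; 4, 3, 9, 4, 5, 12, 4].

3/1, 13/4, 42/13, 391/121, 1606/497, 8421/2606, 102658/31769, 419053/129682

Using the convergent recurrence p_i = a_i*p_{i-1} + p_{i-2}, q_i = a_i*q_{i-1} + q_{i-2} with p_{-2}=0, p_{-1}=1, q_{-2}=1, q_{-1}=0:
  i=0: a_0=3, p_0 = 3*1 + 0 = 3, q_0 = 3*0 + 1 = 1.
  i=1: a_1=4, p_1 = 4*3 + 1 = 13, q_1 = 4*1 + 0 = 4.
  i=2: a_2=3, p_2 = 3*13 + 3 = 42, q_2 = 3*4 + 1 = 13.
  i=3: a_3=9, p_3 = 9*42 + 13 = 391, q_3 = 9*13 + 4 = 121.
  i=4: a_4=4, p_4 = 4*391 + 42 = 1606, q_4 = 4*121 + 13 = 497.
  i=5: a_5=5, p_5 = 5*1606 + 391 = 8421, q_5 = 5*497 + 121 = 2606.
  i=6: a_6=12, p_6 = 12*8421 + 1606 = 102658, q_6 = 12*2606 + 497 = 31769.
  i=7: a_7=4, p_7 = 4*102658 + 8421 = 419053, q_7 = 4*31769 + 2606 = 129682.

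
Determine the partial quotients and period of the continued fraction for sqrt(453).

Write x_i = (sqrt(453) + m_i)/d_i with (m_0, d_0) = (0, 1). a_0 = floor(sqrt(453)) = 21, since 21^2 = 441 <= 453 < 484 = 22^2.
Iterate m_{i+1} = d_i*a_i - m_i, d_{i+1} = (453 - m_{i+1}^2)/d_i, a_{i+1} = floor((a_0 + m_{i+1})/d_{i+1}):
  m_1 = 1*21 - 0 = 21, d_1 = (453 - 21^2)/1 = 12/1 = 12, a_1 = floor((21 + 21)/12) = 3.
  m_2 = 12*3 - 21 = 15, d_2 = (453 - 15^2)/12 = 228/12 = 19, a_2 = floor((21 + 15)/19) = 1.
  m_3 = 19*1 - 15 = 4, d_3 = (453 - 4^2)/19 = 437/19 = 23, a_3 = floor((21 + 4)/23) = 1.
  m_4 = 23*1 - 4 = 19, d_4 = (453 - 19^2)/23 = 92/23 = 4, a_4 = floor((21 + 19)/4) = 10.
  m_5 = 4*10 - 19 = 21, d_5 = (453 - 21^2)/4 = 12/4 = 3, a_5 = floor((21 + 21)/3) = 14.
  m_6 = 3*14 - 21 = 21, d_6 = (453 - 21^2)/3 = 12/3 = 4, a_6 = floor((21 + 21)/4) = 10.
  m_7 = 4*10 - 21 = 19, d_7 = (453 - 19^2)/4 = 92/4 = 23, a_7 = floor((21 + 19)/23) = 1.
  m_8 = 23*1 - 19 = 4, d_8 = (453 - 4^2)/23 = 437/23 = 19, a_8 = floor((21 + 4)/19) = 1.
  m_9 = 19*1 - 4 = 15, d_9 = (453 - 15^2)/19 = 228/19 = 12, a_9 = floor((21 + 15)/12) = 3.
  m_10 = 12*3 - 15 = 21, d_10 = (453 - 21^2)/12 = 12/12 = 1, a_10 = floor((21 + 21)/1) = 42.
  m_11 = 1*42 - 21 = 21, d_11 = (453 - 21^2)/1 = 12/1 = 12: (m_11, d_11) = (m_1, d_1) = (21, 12), so from here the quotients repeat a_1, ..., a_10; the period length is 10.
Hence the expansion of sqrt(453) is a_0 = 21 followed by the repeating block 3, 1, 1, 10, 14, 10, 1, 1, 3, 42 (period 10).

[21; (3, 1, 1, 10, 14, 10, 1, 1, 3, 42)]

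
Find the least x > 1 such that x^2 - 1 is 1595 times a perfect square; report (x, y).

First expand sqrt(1595) as a continued fraction. With x_i = (sqrt(1595) + m_i)/d_i and (m_0, d_0) = (0, 1): a_0 = floor(sqrt(1595)) = 39, since 39^2 = 1521 <= 1595 < 1600 = 40^2.
Iterate m_{i+1} = d_i*a_i - m_i, d_{i+1} = (1595 - m_{i+1}^2)/d_i, a_{i+1} = floor((a_0 + m_{i+1})/d_{i+1}):
  m_1 = 1*39 - 0 = 39, d_1 = (1595 - 39^2)/1 = 74/1 = 74, a_1 = floor((39 + 39)/74) = 1.
  m_2 = 74*1 - 39 = 35, d_2 = (1595 - 35^2)/74 = 370/74 = 5, a_2 = floor((39 + 35)/5) = 14.
  m_3 = 5*14 - 35 = 35, d_3 = (1595 - 35^2)/5 = 370/5 = 74, a_3 = floor((39 + 35)/74) = 1.
  m_4 = 74*1 - 35 = 39, d_4 = (1595 - 39^2)/74 = 74/74 = 1, a_4 = floor((39 + 39)/1) = 78.
  m_5 = 1*78 - 39 = 39, d_5 = (1595 - 39^2)/1 = 74/1 = 74: (m_5, d_5) = (m_1, d_1) = (39, 74), so from here the quotients repeat a_1, ..., a_4; the period length is 4.
So sqrt(1595) = [39; (1, 14, 1, 78)] with period length k = 4.
k is even, so the fundamental solution of x^2 - 1595y^2 = 1 is (p_{k-1}, q_{k-1}) = (p_3, q_3); compute convergents through index 3.
Convergents (p_i = a_i*p_{i-1} + p_{i-2}, q_i = a_i*q_{i-1} + q_{i-2} with p_{-2}=0, p_{-1}=1, q_{-2}=1, q_{-1}=0):
  i=0: a_0=39, p_0 = 39*1 + 0 = 39, q_0 = 39*0 + 1 = 1.
  i=1: a_1=1, p_1 = 1*39 + 1 = 40, q_1 = 1*1 + 0 = 1.
  i=2: a_2=14, p_2 = 14*40 + 39 = 599, q_2 = 14*1 + 1 = 15.
  i=3: a_3=1, p_3 = 1*599 + 40 = 639, q_3 = 1*15 + 1 = 16.
Check: 639^2 - 1595*16^2 = 408321 - 408320 = 1, so (x, y) = (639, 16) solves the equation, and by the theorem it is the least positive solution.

(x, y) = (639, 16)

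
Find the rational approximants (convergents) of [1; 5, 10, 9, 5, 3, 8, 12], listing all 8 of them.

Using the convergent recurrence p_i = a_i*p_{i-1} + p_{i-2}, q_i = a_i*q_{i-1} + q_{i-2} with p_{-2}=0, p_{-1}=1, q_{-2}=1, q_{-1}=0:
  i=0: a_0=1, p_0 = 1*1 + 0 = 1, q_0 = 1*0 + 1 = 1.
  i=1: a_1=5, p_1 = 5*1 + 1 = 6, q_1 = 5*1 + 0 = 5.
  i=2: a_2=10, p_2 = 10*6 + 1 = 61, q_2 = 10*5 + 1 = 51.
  i=3: a_3=9, p_3 = 9*61 + 6 = 555, q_3 = 9*51 + 5 = 464.
  i=4: a_4=5, p_4 = 5*555 + 61 = 2836, q_4 = 5*464 + 51 = 2371.
  i=5: a_5=3, p_5 = 3*2836 + 555 = 9063, q_5 = 3*2371 + 464 = 7577.
  i=6: a_6=8, p_6 = 8*9063 + 2836 = 75340, q_6 = 8*7577 + 2371 = 62987.
  i=7: a_7=12, p_7 = 12*75340 + 9063 = 913143, q_7 = 12*62987 + 7577 = 763421.

1/1, 6/5, 61/51, 555/464, 2836/2371, 9063/7577, 75340/62987, 913143/763421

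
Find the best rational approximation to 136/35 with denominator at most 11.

35/9

Expand x = 136/35 as a continued fraction with the Euclidean algorithm:
  136 = 3*35 + 31, so a_0 = 3.
  35 = 1*31 + 4, so a_1 = 1.
  31 = 7*4 + 3, so a_2 = 7.
  4 = 1*3 + 1, so a_3 = 1.
  3 = 3*1 + 0, so a_4 = 3.
so x = [3; 1, 7, 1, 3].
Convergents (p_i = a_i*p_{i-1} + p_{i-2}, q_i = a_i*q_{i-1} + q_{i-2} with p_{-2}=0, p_{-1}=1, q_{-2}=1, q_{-1}=0), until the denominator exceeds 11:
  i=0: a_0=3, p_0 = 3*1 + 0 = 3, q_0 = 3*0 + 1 = 1.
  i=1: a_1=1, p_1 = 1*3 + 1 = 4, q_1 = 1*1 + 0 = 1.
  i=2: a_2=7, p_2 = 7*4 + 3 = 31, q_2 = 7*1 + 1 = 8.
  i=3: a_3=1, p_3 = 1*31 + 4 = 35, q_3 = 1*8 + 1 = 9.
  i=4: a_4=3, p_4 = 3*35 + 31 = 136, q_4 = 3*9 + 8 = 35.
q_4 = 35 > 11, so the last convergent with denominator <= 11 is p_3/q_3 = 35/9.
The closest fraction with denominator <= 11 is either p_3/q_3 or the intermediate fraction (k*p_3 + p_2)/(k*q_3 + q_2) with the largest k >= 1 whose denominator stays <= 11; these approach x as k grows, and every other convergent or intermediate fraction in range is farther away.
Largest k: floor((11 - q_2)/q_3) = floor((11 - 8)/9) = 0.
Since k = 0, no intermediate fraction beyond p_3/q_3 has denominator <= 11, so the convergent 35/9 is the closest (its error is |136*9 - 35*35|/(35*9) = 1/315).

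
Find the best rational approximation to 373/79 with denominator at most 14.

Expand x = 373/79 as a continued fraction with the Euclidean algorithm:
  373 = 4*79 + 57, so a_0 = 4.
  79 = 1*57 + 22, so a_1 = 1.
  57 = 2*22 + 13, so a_2 = 2.
  22 = 1*13 + 9, so a_3 = 1.
  13 = 1*9 + 4, so a_4 = 1.
  9 = 2*4 + 1, so a_5 = 2.
  4 = 4*1 + 0, so a_6 = 4.
so x = [4; 1, 2, 1, 1, 2, 4].
Convergents (p_i = a_i*p_{i-1} + p_{i-2}, q_i = a_i*q_{i-1} + q_{i-2} with p_{-2}=0, p_{-1}=1, q_{-2}=1, q_{-1}=0), until the denominator exceeds 14:
  i=0: a_0=4, p_0 = 4*1 + 0 = 4, q_0 = 4*0 + 1 = 1.
  i=1: a_1=1, p_1 = 1*4 + 1 = 5, q_1 = 1*1 + 0 = 1.
  i=2: a_2=2, p_2 = 2*5 + 4 = 14, q_2 = 2*1 + 1 = 3.
  i=3: a_3=1, p_3 = 1*14 + 5 = 19, q_3 = 1*3 + 1 = 4.
  i=4: a_4=1, p_4 = 1*19 + 14 = 33, q_4 = 1*4 + 3 = 7.
  i=5: a_5=2, p_5 = 2*33 + 19 = 85, q_5 = 2*7 + 4 = 18.
q_5 = 18 > 14, so the last convergent with denominator <= 14 is p_4/q_4 = 33/7.
The closest fraction with denominator <= 14 is either p_4/q_4 or the intermediate fraction (k*p_4 + p_3)/(k*q_4 + q_3) with the largest k >= 1 whose denominator stays <= 14; these approach x as k grows, and every other convergent or intermediate fraction in range is farther away.
Largest k: floor((14 - q_3)/q_4) = floor((14 - 4)/7) = 1.
That gives (1*33 + 19)/(1*7 + 4) = 52/11.
Compare the errors: |x - 33/7| = |373*7 - 33*79|/(79*7) = 4/553, and |x - 52/11| = |373*11 - 52*79|/(79*11) = 5/869.
Cross-multiplying, 5*553 = 2765 < 3476 = 4*869, so 5/869 is smaller: the intermediate fraction 52/11 is closer to x than 33/7.

52/11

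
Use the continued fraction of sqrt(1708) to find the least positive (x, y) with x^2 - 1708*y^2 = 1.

(x, y) = (7687, 186)

First expand sqrt(1708) as a continued fraction. With x_i = (sqrt(1708) + m_i)/d_i and (m_0, d_0) = (0, 1): a_0 = floor(sqrt(1708)) = 41, since 41^2 = 1681 <= 1708 < 1764 = 42^2.
Iterate m_{i+1} = d_i*a_i - m_i, d_{i+1} = (1708 - m_{i+1}^2)/d_i, a_{i+1} = floor((a_0 + m_{i+1})/d_{i+1}):
  m_1 = 1*41 - 0 = 41, d_1 = (1708 - 41^2)/1 = 27/1 = 27, a_1 = floor((41 + 41)/27) = 3.
  m_2 = 27*3 - 41 = 40, d_2 = (1708 - 40^2)/27 = 108/27 = 4, a_2 = floor((41 + 40)/4) = 20.
  m_3 = 4*20 - 40 = 40, d_3 = (1708 - 40^2)/4 = 108/4 = 27, a_3 = floor((41 + 40)/27) = 3.
  m_4 = 27*3 - 40 = 41, d_4 = (1708 - 41^2)/27 = 27/27 = 1, a_4 = floor((41 + 41)/1) = 82.
  m_5 = 1*82 - 41 = 41, d_5 = (1708 - 41^2)/1 = 27/1 = 27: (m_5, d_5) = (m_1, d_1) = (41, 27), so from here the quotients repeat a_1, ..., a_4; the period length is 4.
So sqrt(1708) = [41; (3, 20, 3, 82)] with period length k = 4.
k is even, so the fundamental solution of x^2 - 1708y^2 = 1 is (p_{k-1}, q_{k-1}) = (p_3, q_3); compute convergents through index 3.
Convergents (p_i = a_i*p_{i-1} + p_{i-2}, q_i = a_i*q_{i-1} + q_{i-2} with p_{-2}=0, p_{-1}=1, q_{-2}=1, q_{-1}=0):
  i=0: a_0=41, p_0 = 41*1 + 0 = 41, q_0 = 41*0 + 1 = 1.
  i=1: a_1=3, p_1 = 3*41 + 1 = 124, q_1 = 3*1 + 0 = 3.
  i=2: a_2=20, p_2 = 20*124 + 41 = 2521, q_2 = 20*3 + 1 = 61.
  i=3: a_3=3, p_3 = 3*2521 + 124 = 7687, q_3 = 3*61 + 3 = 186.
Check: 7687^2 - 1708*186^2 = 59089969 - 59089968 = 1, so (x, y) = (7687, 186) solves the equation, and by the theorem it is the least positive solution.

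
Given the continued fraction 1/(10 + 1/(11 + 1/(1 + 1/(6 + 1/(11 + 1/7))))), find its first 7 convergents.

Using the convergent recurrence p_i = a_i*p_{i-1} + p_{i-2}, q_i = a_i*q_{i-1} + q_{i-2} with p_{-2}=0, p_{-1}=1, q_{-2}=1, q_{-1}=0:
  i=0: a_0=0, p_0 = 0*1 + 0 = 0, q_0 = 0*0 + 1 = 1.
  i=1: a_1=10, p_1 = 10*0 + 1 = 1, q_1 = 10*1 + 0 = 10.
  i=2: a_2=11, p_2 = 11*1 + 0 = 11, q_2 = 11*10 + 1 = 111.
  i=3: a_3=1, p_3 = 1*11 + 1 = 12, q_3 = 1*111 + 10 = 121.
  i=4: a_4=6, p_4 = 6*12 + 11 = 83, q_4 = 6*121 + 111 = 837.
  i=5: a_5=11, p_5 = 11*83 + 12 = 925, q_5 = 11*837 + 121 = 9328.
  i=6: a_6=7, p_6 = 7*925 + 83 = 6558, q_6 = 7*9328 + 837 = 66133.

0/1, 1/10, 11/111, 12/121, 83/837, 925/9328, 6558/66133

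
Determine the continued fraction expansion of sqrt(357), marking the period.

[18; (1, 8, 2, 8, 1, 36)]

Write x_i = (sqrt(357) + m_i)/d_i with (m_0, d_0) = (0, 1). a_0 = floor(sqrt(357)) = 18, since 18^2 = 324 <= 357 < 361 = 19^2.
Iterate m_{i+1} = d_i*a_i - m_i, d_{i+1} = (357 - m_{i+1}^2)/d_i, a_{i+1} = floor((a_0 + m_{i+1})/d_{i+1}):
  m_1 = 1*18 - 0 = 18, d_1 = (357 - 18^2)/1 = 33/1 = 33, a_1 = floor((18 + 18)/33) = 1.
  m_2 = 33*1 - 18 = 15, d_2 = (357 - 15^2)/33 = 132/33 = 4, a_2 = floor((18 + 15)/4) = 8.
  m_3 = 4*8 - 15 = 17, d_3 = (357 - 17^2)/4 = 68/4 = 17, a_3 = floor((18 + 17)/17) = 2.
  m_4 = 17*2 - 17 = 17, d_4 = (357 - 17^2)/17 = 68/17 = 4, a_4 = floor((18 + 17)/4) = 8.
  m_5 = 4*8 - 17 = 15, d_5 = (357 - 15^2)/4 = 132/4 = 33, a_5 = floor((18 + 15)/33) = 1.
  m_6 = 33*1 - 15 = 18, d_6 = (357 - 18^2)/33 = 33/33 = 1, a_6 = floor((18 + 18)/1) = 36.
  m_7 = 1*36 - 18 = 18, d_7 = (357 - 18^2)/1 = 33/1 = 33: (m_7, d_7) = (m_1, d_1) = (18, 33), so from here the quotients repeat a_1, ..., a_6; the period length is 6.
Hence the expansion of sqrt(357) is a_0 = 18 followed by the repeating block 1, 8, 2, 8, 1, 36 (period 6).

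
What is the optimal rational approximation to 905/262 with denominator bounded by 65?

38/11

Expand x = 905/262 as a continued fraction with the Euclidean algorithm:
  905 = 3*262 + 119, so a_0 = 3.
  262 = 2*119 + 24, so a_1 = 2.
  119 = 4*24 + 23, so a_2 = 4.
  24 = 1*23 + 1, so a_3 = 1.
  23 = 23*1 + 0, so a_4 = 23.
so x = [3; 2, 4, 1, 23].
Convergents (p_i = a_i*p_{i-1} + p_{i-2}, q_i = a_i*q_{i-1} + q_{i-2} with p_{-2}=0, p_{-1}=1, q_{-2}=1, q_{-1}=0), until the denominator exceeds 65:
  i=0: a_0=3, p_0 = 3*1 + 0 = 3, q_0 = 3*0 + 1 = 1.
  i=1: a_1=2, p_1 = 2*3 + 1 = 7, q_1 = 2*1 + 0 = 2.
  i=2: a_2=4, p_2 = 4*7 + 3 = 31, q_2 = 4*2 + 1 = 9.
  i=3: a_3=1, p_3 = 1*31 + 7 = 38, q_3 = 1*9 + 2 = 11.
  i=4: a_4=23, p_4 = 23*38 + 31 = 905, q_4 = 23*11 + 9 = 262.
q_4 = 262 > 65, so the last convergent with denominator <= 65 is p_3/q_3 = 38/11.
The closest fraction with denominator <= 65 is either p_3/q_3 or the intermediate fraction (k*p_3 + p_2)/(k*q_3 + q_2) with the largest k >= 1 whose denominator stays <= 65; these approach x as k grows, and every other convergent or intermediate fraction in range is farther away.
Largest k: floor((65 - q_2)/q_3) = floor((65 - 9)/11) = 5.
That gives (5*38 + 31)/(5*11 + 9) = 221/64.
Compare the errors: |x - 38/11| = |905*11 - 38*262|/(262*11) = 1/2882, and |x - 221/64| = |905*64 - 221*262|/(262*64) = 18/16768.
Cross-multiplying, 1*16768 = 16768 < 51876 = 18*2882, so 1/2882 is smaller: the convergent 38/11 is closer to x than 221/64.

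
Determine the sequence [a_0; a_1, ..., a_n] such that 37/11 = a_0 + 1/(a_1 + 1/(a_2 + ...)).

[3; 2, 1, 3]

Run the Euclidean algorithm on 37 and 11; the successive quotients are the partial quotients a_0, a_1, ... (each step inverts the fractional part left over by the previous one):
  37 = 3*11 + 4, so a_0 = 3.
  11 = 2*4 + 3, so a_1 = 2.
  4 = 1*3 + 1, so a_2 = 1.
  3 = 3*1 + 0, so a_3 = 3.
The remainder reaches 0 after 4 divisions, so the expansion has 4 partial quotients, read off in order.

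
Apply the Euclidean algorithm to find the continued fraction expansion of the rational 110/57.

[1; 1, 13, 4]

Run the Euclidean algorithm on 110 and 57; the successive quotients are the partial quotients a_0, a_1, ... (each step inverts the fractional part left over by the previous one):
  110 = 1*57 + 53, so a_0 = 1.
  57 = 1*53 + 4, so a_1 = 1.
  53 = 13*4 + 1, so a_2 = 13.
  4 = 4*1 + 0, so a_3 = 4.
The remainder reaches 0 after 4 divisions, so the expansion has 4 partial quotients, read off in order.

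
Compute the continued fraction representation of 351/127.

Run the Euclidean algorithm on 351 and 127; the successive quotients are the partial quotients a_0, a_1, ... (each step inverts the fractional part left over by the previous one):
  351 = 2*127 + 97, so a_0 = 2.
  127 = 1*97 + 30, so a_1 = 1.
  97 = 3*30 + 7, so a_2 = 3.
  30 = 4*7 + 2, so a_3 = 4.
  7 = 3*2 + 1, so a_4 = 3.
  2 = 2*1 + 0, so a_5 = 2.
The remainder reaches 0 after 6 divisions, so the expansion has 6 partial quotients, read off in order.

[2; 1, 3, 4, 3, 2]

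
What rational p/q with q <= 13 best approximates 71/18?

Expand x = 71/18 as a continued fraction with the Euclidean algorithm:
  71 = 3*18 + 17, so a_0 = 3.
  18 = 1*17 + 1, so a_1 = 1.
  17 = 17*1 + 0, so a_2 = 17.
so x = [3; 1, 17].
Convergents (p_i = a_i*p_{i-1} + p_{i-2}, q_i = a_i*q_{i-1} + q_{i-2} with p_{-2}=0, p_{-1}=1, q_{-2}=1, q_{-1}=0), until the denominator exceeds 13:
  i=0: a_0=3, p_0 = 3*1 + 0 = 3, q_0 = 3*0 + 1 = 1.
  i=1: a_1=1, p_1 = 1*3 + 1 = 4, q_1 = 1*1 + 0 = 1.
  i=2: a_2=17, p_2 = 17*4 + 3 = 71, q_2 = 17*1 + 1 = 18.
q_2 = 18 > 13, so the last convergent with denominator <= 13 is p_1/q_1 = 4/1.
The closest fraction with denominator <= 13 is either p_1/q_1 or the intermediate fraction (k*p_1 + p_0)/(k*q_1 + q_0) with the largest k >= 1 whose denominator stays <= 13; these approach x as k grows, and every other convergent or intermediate fraction in range is farther away.
Largest k: floor((13 - q_0)/q_1) = floor((13 - 1)/1) = 12.
That gives (12*4 + 3)/(12*1 + 1) = 51/13.
Compare the errors: |x - 4/1| = |71*1 - 4*18|/(18*1) = 1/18, and |x - 51/13| = |71*13 - 51*18|/(18*13) = 5/234.
Cross-multiplying, 5*18 = 90 < 234 = 1*234, so 5/234 is smaller: the intermediate fraction 51/13 is closer to x than 4/1.

51/13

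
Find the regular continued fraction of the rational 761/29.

Run the Euclidean algorithm on 761 and 29; the successive quotients are the partial quotients a_0, a_1, ... (each step inverts the fractional part left over by the previous one):
  761 = 26*29 + 7, so a_0 = 26.
  29 = 4*7 + 1, so a_1 = 4.
  7 = 7*1 + 0, so a_2 = 7.
The remainder reaches 0 after 3 divisions, so the expansion has 3 partial quotients, read off in order.

[26; 4, 7]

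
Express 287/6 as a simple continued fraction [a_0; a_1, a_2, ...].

[47; 1, 5]

Run the Euclidean algorithm on 287 and 6; the successive quotients are the partial quotients a_0, a_1, ... (each step inverts the fractional part left over by the previous one):
  287 = 47*6 + 5, so a_0 = 47.
  6 = 1*5 + 1, so a_1 = 1.
  5 = 5*1 + 0, so a_2 = 5.
The remainder reaches 0 after 3 divisions, so the expansion has 3 partial quotients, read off in order.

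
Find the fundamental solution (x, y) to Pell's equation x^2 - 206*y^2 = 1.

First expand sqrt(206) as a continued fraction. With x_i = (sqrt(206) + m_i)/d_i and (m_0, d_0) = (0, 1): a_0 = floor(sqrt(206)) = 14, since 14^2 = 196 <= 206 < 225 = 15^2.
Iterate m_{i+1} = d_i*a_i - m_i, d_{i+1} = (206 - m_{i+1}^2)/d_i, a_{i+1} = floor((a_0 + m_{i+1})/d_{i+1}):
  m_1 = 1*14 - 0 = 14, d_1 = (206 - 14^2)/1 = 10/1 = 10, a_1 = floor((14 + 14)/10) = 2.
  m_2 = 10*2 - 14 = 6, d_2 = (206 - 6^2)/10 = 170/10 = 17, a_2 = floor((14 + 6)/17) = 1.
  m_3 = 17*1 - 6 = 11, d_3 = (206 - 11^2)/17 = 85/17 = 5, a_3 = floor((14 + 11)/5) = 5.
  m_4 = 5*5 - 11 = 14, d_4 = (206 - 14^2)/5 = 10/5 = 2, a_4 = floor((14 + 14)/2) = 14.
  m_5 = 2*14 - 14 = 14, d_5 = (206 - 14^2)/2 = 10/2 = 5, a_5 = floor((14 + 14)/5) = 5.
  m_6 = 5*5 - 14 = 11, d_6 = (206 - 11^2)/5 = 85/5 = 17, a_6 = floor((14 + 11)/17) = 1.
  m_7 = 17*1 - 11 = 6, d_7 = (206 - 6^2)/17 = 170/17 = 10, a_7 = floor((14 + 6)/10) = 2.
  m_8 = 10*2 - 6 = 14, d_8 = (206 - 14^2)/10 = 10/10 = 1, a_8 = floor((14 + 14)/1) = 28.
  m_9 = 1*28 - 14 = 14, d_9 = (206 - 14^2)/1 = 10/1 = 10: (m_9, d_9) = (m_1, d_1) = (14, 10), so from here the quotients repeat a_1, ..., a_8; the period length is 8.
So sqrt(206) = [14; (2, 1, 5, 14, 5, 1, 2, 28)] with period length k = 8.
k is even, so the fundamental solution of x^2 - 206y^2 = 1 is (p_{k-1}, q_{k-1}) = (p_7, q_7); compute convergents through index 7.
Convergents (p_i = a_i*p_{i-1} + p_{i-2}, q_i = a_i*q_{i-1} + q_{i-2} with p_{-2}=0, p_{-1}=1, q_{-2}=1, q_{-1}=0):
  i=0: a_0=14, p_0 = 14*1 + 0 = 14, q_0 = 14*0 + 1 = 1.
  i=1: a_1=2, p_1 = 2*14 + 1 = 29, q_1 = 2*1 + 0 = 2.
  i=2: a_2=1, p_2 = 1*29 + 14 = 43, q_2 = 1*2 + 1 = 3.
  i=3: a_3=5, p_3 = 5*43 + 29 = 244, q_3 = 5*3 + 2 = 17.
  i=4: a_4=14, p_4 = 14*244 + 43 = 3459, q_4 = 14*17 + 3 = 241.
  i=5: a_5=5, p_5 = 5*3459 + 244 = 17539, q_5 = 5*241 + 17 = 1222.
  i=6: a_6=1, p_6 = 1*17539 + 3459 = 20998, q_6 = 1*1222 + 241 = 1463.
  i=7: a_7=2, p_7 = 2*20998 + 17539 = 59535, q_7 = 2*1463 + 1222 = 4148.
Check: 59535^2 - 206*4148^2 = 3544416225 - 3544416224 = 1, so (x, y) = (59535, 4148) solves the equation, and by the theorem it is the least positive solution.

(x, y) = (59535, 4148)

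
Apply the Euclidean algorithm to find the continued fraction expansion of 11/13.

Run the Euclidean algorithm on 11 and 13; the successive quotients are the partial quotients a_0, a_1, ... (each step inverts the fractional part left over by the previous one):
  11 = 0*13 + 11, so a_0 = 0.
  13 = 1*11 + 2, so a_1 = 1.
  11 = 5*2 + 1, so a_2 = 5.
  2 = 2*1 + 0, so a_3 = 2.
The remainder reaches 0 after 4 divisions, so the expansion has 4 partial quotients, read off in order.

[0; 1, 5, 2]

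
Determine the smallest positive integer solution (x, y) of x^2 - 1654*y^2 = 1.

First expand sqrt(1654) as a continued fraction. With x_i = (sqrt(1654) + m_i)/d_i and (m_0, d_0) = (0, 1): a_0 = floor(sqrt(1654)) = 40, since 40^2 = 1600 <= 1654 < 1681 = 41^2.
Iterate m_{i+1} = d_i*a_i - m_i, d_{i+1} = (1654 - m_{i+1}^2)/d_i, a_{i+1} = floor((a_0 + m_{i+1})/d_{i+1}):
  m_1 = 1*40 - 0 = 40, d_1 = (1654 - 40^2)/1 = 54/1 = 54, a_1 = floor((40 + 40)/54) = 1.
  m_2 = 54*1 - 40 = 14, d_2 = (1654 - 14^2)/54 = 1458/54 = 27, a_2 = floor((40 + 14)/27) = 2.
  m_3 = 27*2 - 14 = 40, d_3 = (1654 - 40^2)/27 = 54/27 = 2, a_3 = floor((40 + 40)/2) = 40.
  m_4 = 2*40 - 40 = 40, d_4 = (1654 - 40^2)/2 = 54/2 = 27, a_4 = floor((40 + 40)/27) = 2.
  m_5 = 27*2 - 40 = 14, d_5 = (1654 - 14^2)/27 = 1458/27 = 54, a_5 = floor((40 + 14)/54) = 1.
  m_6 = 54*1 - 14 = 40, d_6 = (1654 - 40^2)/54 = 54/54 = 1, a_6 = floor((40 + 40)/1) = 80.
  m_7 = 1*80 - 40 = 40, d_7 = (1654 - 40^2)/1 = 54/1 = 54: (m_7, d_7) = (m_1, d_1) = (40, 54), so from here the quotients repeat a_1, ..., a_6; the period length is 6.
So sqrt(1654) = [40; (1, 2, 40, 2, 1, 80)] with period length k = 6.
k is even, so the fundamental solution of x^2 - 1654y^2 = 1 is (p_{k-1}, q_{k-1}) = (p_5, q_5); compute convergents through index 5.
Convergents (p_i = a_i*p_{i-1} + p_{i-2}, q_i = a_i*q_{i-1} + q_{i-2} with p_{-2}=0, p_{-1}=1, q_{-2}=1, q_{-1}=0):
  i=0: a_0=40, p_0 = 40*1 + 0 = 40, q_0 = 40*0 + 1 = 1.
  i=1: a_1=1, p_1 = 1*40 + 1 = 41, q_1 = 1*1 + 0 = 1.
  i=2: a_2=2, p_2 = 2*41 + 40 = 122, q_2 = 2*1 + 1 = 3.
  i=3: a_3=40, p_3 = 40*122 + 41 = 4921, q_3 = 40*3 + 1 = 121.
  i=4: a_4=2, p_4 = 2*4921 + 122 = 9964, q_4 = 2*121 + 3 = 245.
  i=5: a_5=1, p_5 = 1*9964 + 4921 = 14885, q_5 = 1*245 + 121 = 366.
Check: 14885^2 - 1654*366^2 = 221563225 - 221563224 = 1, so (x, y) = (14885, 366) solves the equation, and by the theorem it is the least positive solution.

(x, y) = (14885, 366)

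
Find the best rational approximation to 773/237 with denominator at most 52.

137/42

Expand x = 773/237 as a continued fraction with the Euclidean algorithm:
  773 = 3*237 + 62, so a_0 = 3.
  237 = 3*62 + 51, so a_1 = 3.
  62 = 1*51 + 11, so a_2 = 1.
  51 = 4*11 + 7, so a_3 = 4.
  11 = 1*7 + 4, so a_4 = 1.
  7 = 1*4 + 3, so a_5 = 1.
  4 = 1*3 + 1, so a_6 = 1.
  3 = 3*1 + 0, so a_7 = 3.
so x = [3; 3, 1, 4, 1, 1, 1, 3].
Convergents (p_i = a_i*p_{i-1} + p_{i-2}, q_i = a_i*q_{i-1} + q_{i-2} with p_{-2}=0, p_{-1}=1, q_{-2}=1, q_{-1}=0), until the denominator exceeds 52:
  i=0: a_0=3, p_0 = 3*1 + 0 = 3, q_0 = 3*0 + 1 = 1.
  i=1: a_1=3, p_1 = 3*3 + 1 = 10, q_1 = 3*1 + 0 = 3.
  i=2: a_2=1, p_2 = 1*10 + 3 = 13, q_2 = 1*3 + 1 = 4.
  i=3: a_3=4, p_3 = 4*13 + 10 = 62, q_3 = 4*4 + 3 = 19.
  i=4: a_4=1, p_4 = 1*62 + 13 = 75, q_4 = 1*19 + 4 = 23.
  i=5: a_5=1, p_5 = 1*75 + 62 = 137, q_5 = 1*23 + 19 = 42.
  i=6: a_6=1, p_6 = 1*137 + 75 = 212, q_6 = 1*42 + 23 = 65.
q_6 = 65 > 52, so the last convergent with denominator <= 52 is p_5/q_5 = 137/42.
The closest fraction with denominator <= 52 is either p_5/q_5 or the intermediate fraction (k*p_5 + p_4)/(k*q_5 + q_4) with the largest k >= 1 whose denominator stays <= 52; these approach x as k grows, and every other convergent or intermediate fraction in range is farther away.
Largest k: floor((52 - q_4)/q_5) = floor((52 - 23)/42) = 0.
Since k = 0, no intermediate fraction beyond p_5/q_5 has denominator <= 52, so the convergent 137/42 is the closest (its error is |773*42 - 137*237|/(237*42) = 3/9954).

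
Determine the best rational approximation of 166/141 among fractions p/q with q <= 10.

7/6

Expand x = 166/141 as a continued fraction with the Euclidean algorithm:
  166 = 1*141 + 25, so a_0 = 1.
  141 = 5*25 + 16, so a_1 = 5.
  25 = 1*16 + 9, so a_2 = 1.
  16 = 1*9 + 7, so a_3 = 1.
  9 = 1*7 + 2, so a_4 = 1.
  7 = 3*2 + 1, so a_5 = 3.
  2 = 2*1 + 0, so a_6 = 2.
so x = [1; 5, 1, 1, 1, 3, 2].
Convergents (p_i = a_i*p_{i-1} + p_{i-2}, q_i = a_i*q_{i-1} + q_{i-2} with p_{-2}=0, p_{-1}=1, q_{-2}=1, q_{-1}=0), until the denominator exceeds 10:
  i=0: a_0=1, p_0 = 1*1 + 0 = 1, q_0 = 1*0 + 1 = 1.
  i=1: a_1=5, p_1 = 5*1 + 1 = 6, q_1 = 5*1 + 0 = 5.
  i=2: a_2=1, p_2 = 1*6 + 1 = 7, q_2 = 1*5 + 1 = 6.
  i=3: a_3=1, p_3 = 1*7 + 6 = 13, q_3 = 1*6 + 5 = 11.
q_3 = 11 > 10, so the last convergent with denominator <= 10 is p_2/q_2 = 7/6.
The closest fraction with denominator <= 10 is either p_2/q_2 or the intermediate fraction (k*p_2 + p_1)/(k*q_2 + q_1) with the largest k >= 1 whose denominator stays <= 10; these approach x as k grows, and every other convergent or intermediate fraction in range is farther away.
Largest k: floor((10 - q_1)/q_2) = floor((10 - 5)/6) = 0.
Since k = 0, no intermediate fraction beyond p_2/q_2 has denominator <= 10, so the convergent 7/6 is the closest (its error is |166*6 - 7*141|/(141*6) = 9/846).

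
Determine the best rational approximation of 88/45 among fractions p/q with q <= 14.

27/14

Expand x = 88/45 as a continued fraction with the Euclidean algorithm:
  88 = 1*45 + 43, so a_0 = 1.
  45 = 1*43 + 2, so a_1 = 1.
  43 = 21*2 + 1, so a_2 = 21.
  2 = 2*1 + 0, so a_3 = 2.
so x = [1; 1, 21, 2].
Convergents (p_i = a_i*p_{i-1} + p_{i-2}, q_i = a_i*q_{i-1} + q_{i-2} with p_{-2}=0, p_{-1}=1, q_{-2}=1, q_{-1}=0), until the denominator exceeds 14:
  i=0: a_0=1, p_0 = 1*1 + 0 = 1, q_0 = 1*0 + 1 = 1.
  i=1: a_1=1, p_1 = 1*1 + 1 = 2, q_1 = 1*1 + 0 = 1.
  i=2: a_2=21, p_2 = 21*2 + 1 = 43, q_2 = 21*1 + 1 = 22.
q_2 = 22 > 14, so the last convergent with denominator <= 14 is p_1/q_1 = 2/1.
The closest fraction with denominator <= 14 is either p_1/q_1 or the intermediate fraction (k*p_1 + p_0)/(k*q_1 + q_0) with the largest k >= 1 whose denominator stays <= 14; these approach x as k grows, and every other convergent or intermediate fraction in range is farther away.
Largest k: floor((14 - q_0)/q_1) = floor((14 - 1)/1) = 13.
That gives (13*2 + 1)/(13*1 + 1) = 27/14.
Compare the errors: |x - 2/1| = |88*1 - 2*45|/(45*1) = 2/45, and |x - 27/14| = |88*14 - 27*45|/(45*14) = 17/630.
Cross-multiplying, 17*45 = 765 < 1260 = 2*630, so 17/630 is smaller: the intermediate fraction 27/14 is closer to x than 2/1.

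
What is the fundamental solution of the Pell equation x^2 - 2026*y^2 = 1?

(x, y) = (4051, 90)

First expand sqrt(2026) as a continued fraction. With x_i = (sqrt(2026) + m_i)/d_i and (m_0, d_0) = (0, 1): a_0 = floor(sqrt(2026)) = 45, since 45^2 = 2025 <= 2026 < 2116 = 46^2.
Iterate m_{i+1} = d_i*a_i - m_i, d_{i+1} = (2026 - m_{i+1}^2)/d_i, a_{i+1} = floor((a_0 + m_{i+1})/d_{i+1}):
  m_1 = 1*45 - 0 = 45, d_1 = (2026 - 45^2)/1 = 1/1 = 1, a_1 = floor((45 + 45)/1) = 90.
  m_2 = 1*90 - 45 = 45, d_2 = (2026 - 45^2)/1 = 1/1 = 1: (m_2, d_2) = (m_1, d_1) = (45, 1), so from here the quotient a_1 repeats; the period length is 1.
So sqrt(2026) = [45; (90)] with period length k = 1.
k is odd, so (p_{k-1}, q_{k-1}) only solves x^2 - 2026y^2 = -1 and the fundamental solution of x^2 - 2026y^2 = 1 is (p_{2k-1}, q_{2k-1}) = (p_1, q_1); compute convergents through index 1, running through the period twice.
Convergents (p_i = a_i*p_{i-1} + p_{i-2}, q_i = a_i*q_{i-1} + q_{i-2} with p_{-2}=0, p_{-1}=1, q_{-2}=1, q_{-1}=0):
  i=0: a_0=45, p_0 = 45*1 + 0 = 45, q_0 = 45*0 + 1 = 1.
  i=1: a_1=90, p_1 = 90*45 + 1 = 4051, q_1 = 90*1 + 0 = 90.
Indeed p_0^2 - 2026*q_0^2 = 2025 - 2026 = -1, not +1.
Check: 4051^2 - 2026*90^2 = 16410601 - 16410600 = 1, so (x, y) = (4051, 90) solves the equation, and by the theorem it is the least positive solution.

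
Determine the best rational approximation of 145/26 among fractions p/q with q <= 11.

Expand x = 145/26 as a continued fraction with the Euclidean algorithm:
  145 = 5*26 + 15, so a_0 = 5.
  26 = 1*15 + 11, so a_1 = 1.
  15 = 1*11 + 4, so a_2 = 1.
  11 = 2*4 + 3, so a_3 = 2.
  4 = 1*3 + 1, so a_4 = 1.
  3 = 3*1 + 0, so a_5 = 3.
so x = [5; 1, 1, 2, 1, 3].
Convergents (p_i = a_i*p_{i-1} + p_{i-2}, q_i = a_i*q_{i-1} + q_{i-2} with p_{-2}=0, p_{-1}=1, q_{-2}=1, q_{-1}=0), until the denominator exceeds 11:
  i=0: a_0=5, p_0 = 5*1 + 0 = 5, q_0 = 5*0 + 1 = 1.
  i=1: a_1=1, p_1 = 1*5 + 1 = 6, q_1 = 1*1 + 0 = 1.
  i=2: a_2=1, p_2 = 1*6 + 5 = 11, q_2 = 1*1 + 1 = 2.
  i=3: a_3=2, p_3 = 2*11 + 6 = 28, q_3 = 2*2 + 1 = 5.
  i=4: a_4=1, p_4 = 1*28 + 11 = 39, q_4 = 1*5 + 2 = 7.
  i=5: a_5=3, p_5 = 3*39 + 28 = 145, q_5 = 3*7 + 5 = 26.
q_5 = 26 > 11, so the last convergent with denominator <= 11 is p_4/q_4 = 39/7.
The closest fraction with denominator <= 11 is either p_4/q_4 or the intermediate fraction (k*p_4 + p_3)/(k*q_4 + q_3) with the largest k >= 1 whose denominator stays <= 11; these approach x as k grows, and every other convergent or intermediate fraction in range is farther away.
Largest k: floor((11 - q_3)/q_4) = floor((11 - 5)/7) = 0.
Since k = 0, no intermediate fraction beyond p_4/q_4 has denominator <= 11, so the convergent 39/7 is the closest (its error is |145*7 - 39*26|/(26*7) = 1/182).

39/7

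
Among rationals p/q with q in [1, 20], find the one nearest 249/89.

Expand x = 249/89 as a continued fraction with the Euclidean algorithm:
  249 = 2*89 + 71, so a_0 = 2.
  89 = 1*71 + 18, so a_1 = 1.
  71 = 3*18 + 17, so a_2 = 3.
  18 = 1*17 + 1, so a_3 = 1.
  17 = 17*1 + 0, so a_4 = 17.
so x = [2; 1, 3, 1, 17].
Convergents (p_i = a_i*p_{i-1} + p_{i-2}, q_i = a_i*q_{i-1} + q_{i-2} with p_{-2}=0, p_{-1}=1, q_{-2}=1, q_{-1}=0), until the denominator exceeds 20:
  i=0: a_0=2, p_0 = 2*1 + 0 = 2, q_0 = 2*0 + 1 = 1.
  i=1: a_1=1, p_1 = 1*2 + 1 = 3, q_1 = 1*1 + 0 = 1.
  i=2: a_2=3, p_2 = 3*3 + 2 = 11, q_2 = 3*1 + 1 = 4.
  i=3: a_3=1, p_3 = 1*11 + 3 = 14, q_3 = 1*4 + 1 = 5.
  i=4: a_4=17, p_4 = 17*14 + 11 = 249, q_4 = 17*5 + 4 = 89.
q_4 = 89 > 20, so the last convergent with denominator <= 20 is p_3/q_3 = 14/5.
The closest fraction with denominator <= 20 is either p_3/q_3 or the intermediate fraction (k*p_3 + p_2)/(k*q_3 + q_2) with the largest k >= 1 whose denominator stays <= 20; these approach x as k grows, and every other convergent or intermediate fraction in range is farther away.
Largest k: floor((20 - q_2)/q_3) = floor((20 - 4)/5) = 3.
That gives (3*14 + 11)/(3*5 + 4) = 53/19.
Compare the errors: |x - 14/5| = |249*5 - 14*89|/(89*5) = 1/445, and |x - 53/19| = |249*19 - 53*89|/(89*19) = 14/1691.
Cross-multiplying, 1*1691 = 1691 < 6230 = 14*445, so 1/445 is smaller: the convergent 14/5 is closer to x than 53/19.

14/5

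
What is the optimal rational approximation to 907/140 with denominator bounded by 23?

Expand x = 907/140 as a continued fraction with the Euclidean algorithm:
  907 = 6*140 + 67, so a_0 = 6.
  140 = 2*67 + 6, so a_1 = 2.
  67 = 11*6 + 1, so a_2 = 11.
  6 = 6*1 + 0, so a_3 = 6.
so x = [6; 2, 11, 6].
Convergents (p_i = a_i*p_{i-1} + p_{i-2}, q_i = a_i*q_{i-1} + q_{i-2} with p_{-2}=0, p_{-1}=1, q_{-2}=1, q_{-1}=0), until the denominator exceeds 23:
  i=0: a_0=6, p_0 = 6*1 + 0 = 6, q_0 = 6*0 + 1 = 1.
  i=1: a_1=2, p_1 = 2*6 + 1 = 13, q_1 = 2*1 + 0 = 2.
  i=2: a_2=11, p_2 = 11*13 + 6 = 149, q_2 = 11*2 + 1 = 23.
  i=3: a_3=6, p_3 = 6*149 + 13 = 907, q_3 = 6*23 + 2 = 140.
q_3 = 140 > 23, so the last convergent with denominator <= 23 is p_2/q_2 = 149/23.
The closest fraction with denominator <= 23 is either p_2/q_2 or the intermediate fraction (k*p_2 + p_1)/(k*q_2 + q_1) with the largest k >= 1 whose denominator stays <= 23; these approach x as k grows, and every other convergent or intermediate fraction in range is farther away.
Largest k: floor((23 - q_1)/q_2) = floor((23 - 2)/23) = 0.
Since k = 0, no intermediate fraction beyond p_2/q_2 has denominator <= 23, so the convergent 149/23 is the closest (its error is |907*23 - 149*140|/(140*23) = 1/3220).

149/23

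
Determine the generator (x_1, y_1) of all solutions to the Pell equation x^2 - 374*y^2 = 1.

First expand sqrt(374) as a continued fraction. With x_i = (sqrt(374) + m_i)/d_i and (m_0, d_0) = (0, 1): a_0 = floor(sqrt(374)) = 19, since 19^2 = 361 <= 374 < 400 = 20^2.
Iterate m_{i+1} = d_i*a_i - m_i, d_{i+1} = (374 - m_{i+1}^2)/d_i, a_{i+1} = floor((a_0 + m_{i+1})/d_{i+1}):
  m_1 = 1*19 - 0 = 19, d_1 = (374 - 19^2)/1 = 13/1 = 13, a_1 = floor((19 + 19)/13) = 2.
  m_2 = 13*2 - 19 = 7, d_2 = (374 - 7^2)/13 = 325/13 = 25, a_2 = floor((19 + 7)/25) = 1.
  m_3 = 25*1 - 7 = 18, d_3 = (374 - 18^2)/25 = 50/25 = 2, a_3 = floor((19 + 18)/2) = 18.
  m_4 = 2*18 - 18 = 18, d_4 = (374 - 18^2)/2 = 50/2 = 25, a_4 = floor((19 + 18)/25) = 1.
  m_5 = 25*1 - 18 = 7, d_5 = (374 - 7^2)/25 = 325/25 = 13, a_5 = floor((19 + 7)/13) = 2.
  m_6 = 13*2 - 7 = 19, d_6 = (374 - 19^2)/13 = 13/13 = 1, a_6 = floor((19 + 19)/1) = 38.
  m_7 = 1*38 - 19 = 19, d_7 = (374 - 19^2)/1 = 13/1 = 13: (m_7, d_7) = (m_1, d_1) = (19, 13), so from here the quotients repeat a_1, ..., a_6; the period length is 6.
So sqrt(374) = [19; (2, 1, 18, 1, 2, 38)] with period length k = 6.
k is even, so the fundamental solution of x^2 - 374y^2 = 1 is (p_{k-1}, q_{k-1}) = (p_5, q_5); compute convergents through index 5.
Convergents (p_i = a_i*p_{i-1} + p_{i-2}, q_i = a_i*q_{i-1} + q_{i-2} with p_{-2}=0, p_{-1}=1, q_{-2}=1, q_{-1}=0):
  i=0: a_0=19, p_0 = 19*1 + 0 = 19, q_0 = 19*0 + 1 = 1.
  i=1: a_1=2, p_1 = 2*19 + 1 = 39, q_1 = 2*1 + 0 = 2.
  i=2: a_2=1, p_2 = 1*39 + 19 = 58, q_2 = 1*2 + 1 = 3.
  i=3: a_3=18, p_3 = 18*58 + 39 = 1083, q_3 = 18*3 + 2 = 56.
  i=4: a_4=1, p_4 = 1*1083 + 58 = 1141, q_4 = 1*56 + 3 = 59.
  i=5: a_5=2, p_5 = 2*1141 + 1083 = 3365, q_5 = 2*59 + 56 = 174.
Check: 3365^2 - 374*174^2 = 11323225 - 11323224 = 1, so (x, y) = (3365, 174) solves the equation, and by the theorem it is the least positive solution.

(x, y) = (3365, 174)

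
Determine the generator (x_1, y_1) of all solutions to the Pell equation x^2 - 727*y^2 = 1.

(x, y) = (728, 27)

First expand sqrt(727) as a continued fraction. With x_i = (sqrt(727) + m_i)/d_i and (m_0, d_0) = (0, 1): a_0 = floor(sqrt(727)) = 26, since 26^2 = 676 <= 727 < 729 = 27^2.
Iterate m_{i+1} = d_i*a_i - m_i, d_{i+1} = (727 - m_{i+1}^2)/d_i, a_{i+1} = floor((a_0 + m_{i+1})/d_{i+1}):
  m_1 = 1*26 - 0 = 26, d_1 = (727 - 26^2)/1 = 51/1 = 51, a_1 = floor((26 + 26)/51) = 1.
  m_2 = 51*1 - 26 = 25, d_2 = (727 - 25^2)/51 = 102/51 = 2, a_2 = floor((26 + 25)/2) = 25.
  m_3 = 2*25 - 25 = 25, d_3 = (727 - 25^2)/2 = 102/2 = 51, a_3 = floor((26 + 25)/51) = 1.
  m_4 = 51*1 - 25 = 26, d_4 = (727 - 26^2)/51 = 51/51 = 1, a_4 = floor((26 + 26)/1) = 52.
  m_5 = 1*52 - 26 = 26, d_5 = (727 - 26^2)/1 = 51/1 = 51: (m_5, d_5) = (m_1, d_1) = (26, 51), so from here the quotients repeat a_1, ..., a_4; the period length is 4.
So sqrt(727) = [26; (1, 25, 1, 52)] with period length k = 4.
k is even, so the fundamental solution of x^2 - 727y^2 = 1 is (p_{k-1}, q_{k-1}) = (p_3, q_3); compute convergents through index 3.
Convergents (p_i = a_i*p_{i-1} + p_{i-2}, q_i = a_i*q_{i-1} + q_{i-2} with p_{-2}=0, p_{-1}=1, q_{-2}=1, q_{-1}=0):
  i=0: a_0=26, p_0 = 26*1 + 0 = 26, q_0 = 26*0 + 1 = 1.
  i=1: a_1=1, p_1 = 1*26 + 1 = 27, q_1 = 1*1 + 0 = 1.
  i=2: a_2=25, p_2 = 25*27 + 26 = 701, q_2 = 25*1 + 1 = 26.
  i=3: a_3=1, p_3 = 1*701 + 27 = 728, q_3 = 1*26 + 1 = 27.
Check: 728^2 - 727*27^2 = 529984 - 529983 = 1, so (x, y) = (728, 27) solves the equation, and by the theorem it is the least positive solution.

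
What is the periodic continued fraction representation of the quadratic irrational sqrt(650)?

Write x_i = (sqrt(650) + m_i)/d_i with (m_0, d_0) = (0, 1). a_0 = floor(sqrt(650)) = 25, since 25^2 = 625 <= 650 < 676 = 26^2.
Iterate m_{i+1} = d_i*a_i - m_i, d_{i+1} = (650 - m_{i+1}^2)/d_i, a_{i+1} = floor((a_0 + m_{i+1})/d_{i+1}):
  m_1 = 1*25 - 0 = 25, d_1 = (650 - 25^2)/1 = 25/1 = 25, a_1 = floor((25 + 25)/25) = 2.
  m_2 = 25*2 - 25 = 25, d_2 = (650 - 25^2)/25 = 25/25 = 1, a_2 = floor((25 + 25)/1) = 50.
  m_3 = 1*50 - 25 = 25, d_3 = (650 - 25^2)/1 = 25/1 = 25: (m_3, d_3) = (m_1, d_1) = (25, 25), so from here the quotients repeat a_1, a_2; the period length is 2.
Hence the expansion of sqrt(650) is a_0 = 25 followed by the repeating block 2, 50 (period 2).

[25; (2, 50)]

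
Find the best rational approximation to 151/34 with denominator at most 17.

Expand x = 151/34 as a continued fraction with the Euclidean algorithm:
  151 = 4*34 + 15, so a_0 = 4.
  34 = 2*15 + 4, so a_1 = 2.
  15 = 3*4 + 3, so a_2 = 3.
  4 = 1*3 + 1, so a_3 = 1.
  3 = 3*1 + 0, so a_4 = 3.
so x = [4; 2, 3, 1, 3].
Convergents (p_i = a_i*p_{i-1} + p_{i-2}, q_i = a_i*q_{i-1} + q_{i-2} with p_{-2}=0, p_{-1}=1, q_{-2}=1, q_{-1}=0), until the denominator exceeds 17:
  i=0: a_0=4, p_0 = 4*1 + 0 = 4, q_0 = 4*0 + 1 = 1.
  i=1: a_1=2, p_1 = 2*4 + 1 = 9, q_1 = 2*1 + 0 = 2.
  i=2: a_2=3, p_2 = 3*9 + 4 = 31, q_2 = 3*2 + 1 = 7.
  i=3: a_3=1, p_3 = 1*31 + 9 = 40, q_3 = 1*7 + 2 = 9.
  i=4: a_4=3, p_4 = 3*40 + 31 = 151, q_4 = 3*9 + 7 = 34.
q_4 = 34 > 17, so the last convergent with denominator <= 17 is p_3/q_3 = 40/9.
The closest fraction with denominator <= 17 is either p_3/q_3 or the intermediate fraction (k*p_3 + p_2)/(k*q_3 + q_2) with the largest k >= 1 whose denominator stays <= 17; these approach x as k grows, and every other convergent or intermediate fraction in range is farther away.
Largest k: floor((17 - q_2)/q_3) = floor((17 - 7)/9) = 1.
That gives (1*40 + 31)/(1*9 + 7) = 71/16.
Compare the errors: |x - 40/9| = |151*9 - 40*34|/(34*9) = 1/306, and |x - 71/16| = |151*16 - 71*34|/(34*16) = 2/544.
Cross-multiplying, 1*544 = 544 < 612 = 2*306, so 1/306 is smaller: the convergent 40/9 is closer to x than 71/16.

40/9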